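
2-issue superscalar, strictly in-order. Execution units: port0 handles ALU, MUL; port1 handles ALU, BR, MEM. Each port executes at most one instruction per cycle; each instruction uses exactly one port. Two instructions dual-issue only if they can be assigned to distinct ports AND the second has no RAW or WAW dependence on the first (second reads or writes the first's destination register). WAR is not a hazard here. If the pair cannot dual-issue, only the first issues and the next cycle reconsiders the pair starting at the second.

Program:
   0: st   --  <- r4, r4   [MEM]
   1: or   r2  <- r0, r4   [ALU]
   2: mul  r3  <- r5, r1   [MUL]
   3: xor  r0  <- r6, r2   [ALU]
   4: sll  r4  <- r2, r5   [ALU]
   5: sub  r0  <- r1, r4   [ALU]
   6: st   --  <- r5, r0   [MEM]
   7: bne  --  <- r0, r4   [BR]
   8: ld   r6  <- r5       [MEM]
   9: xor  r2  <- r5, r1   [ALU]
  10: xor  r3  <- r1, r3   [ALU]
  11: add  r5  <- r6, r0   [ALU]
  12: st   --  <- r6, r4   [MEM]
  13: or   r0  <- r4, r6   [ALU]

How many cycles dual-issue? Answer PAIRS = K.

#0 head=0: st+or i0,i1 dual
#1 head=2: mul+xor i2,i3 dual
#2 head=4: sll i4 RAW r4
#3 head=5: sub i5 RAW r0
#4 head=6: st i6 no-port MEM/BR
#5 head=7: bne i7 no-port BR/MEM
#6 head=8: ld+xor i8,i9 dual
#7 head=10: xor+add i10,i11 dual
#8 head=12: st+or i12,i13 dual

PAIRS = 5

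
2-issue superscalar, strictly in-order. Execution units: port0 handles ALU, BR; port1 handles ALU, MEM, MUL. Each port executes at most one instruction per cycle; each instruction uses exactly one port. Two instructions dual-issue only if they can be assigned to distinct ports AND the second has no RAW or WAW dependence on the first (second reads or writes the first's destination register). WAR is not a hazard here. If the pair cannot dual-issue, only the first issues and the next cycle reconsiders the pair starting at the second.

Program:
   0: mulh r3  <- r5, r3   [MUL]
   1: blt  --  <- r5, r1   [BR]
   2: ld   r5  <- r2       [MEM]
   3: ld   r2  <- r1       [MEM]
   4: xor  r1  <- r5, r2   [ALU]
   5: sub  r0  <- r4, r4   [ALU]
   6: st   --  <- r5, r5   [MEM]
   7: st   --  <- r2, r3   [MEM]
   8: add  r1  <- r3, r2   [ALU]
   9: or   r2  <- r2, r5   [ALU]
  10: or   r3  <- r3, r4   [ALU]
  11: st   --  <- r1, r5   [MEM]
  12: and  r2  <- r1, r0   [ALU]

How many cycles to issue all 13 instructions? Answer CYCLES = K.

CYCLES = 8

c0: i0&i1 mulh.MUL+blt.BR  dual
c1: i2 ld.MEM  no-port MEM/MEM
c2: i3 ld.MEM  RAW r2
c3: i4&i5 xor.ALU+sub.ALU  dual
c4: i6 st.MEM  no-port MEM/MEM
c5: i7&i8 st.MEM+add.ALU  dual
c6: i9&i10 or.ALU+or.ALU  dual
c7: i11&i12 st.MEM+and.ALU  dual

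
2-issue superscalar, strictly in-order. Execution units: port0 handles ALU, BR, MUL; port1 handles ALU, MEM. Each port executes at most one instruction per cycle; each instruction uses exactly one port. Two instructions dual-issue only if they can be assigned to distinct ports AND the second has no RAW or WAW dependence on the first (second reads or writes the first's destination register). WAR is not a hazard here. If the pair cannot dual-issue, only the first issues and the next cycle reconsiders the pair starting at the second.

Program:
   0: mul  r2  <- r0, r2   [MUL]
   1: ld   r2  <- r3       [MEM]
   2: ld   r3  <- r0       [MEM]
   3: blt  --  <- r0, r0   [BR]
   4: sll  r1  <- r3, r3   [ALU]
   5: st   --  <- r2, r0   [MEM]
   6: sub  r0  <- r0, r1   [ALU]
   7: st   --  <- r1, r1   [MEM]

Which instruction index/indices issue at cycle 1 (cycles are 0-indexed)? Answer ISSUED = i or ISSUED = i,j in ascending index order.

0. mul @i0  | WAW r2
1. ld @i1  | no-port MEM/MEM
2. ld+blt @i2,i3  | 2-wide
3. sll+st @i4,i5  | 2-wide
4. sub+st @i6,i7  | 2-wide

ISSUED = 1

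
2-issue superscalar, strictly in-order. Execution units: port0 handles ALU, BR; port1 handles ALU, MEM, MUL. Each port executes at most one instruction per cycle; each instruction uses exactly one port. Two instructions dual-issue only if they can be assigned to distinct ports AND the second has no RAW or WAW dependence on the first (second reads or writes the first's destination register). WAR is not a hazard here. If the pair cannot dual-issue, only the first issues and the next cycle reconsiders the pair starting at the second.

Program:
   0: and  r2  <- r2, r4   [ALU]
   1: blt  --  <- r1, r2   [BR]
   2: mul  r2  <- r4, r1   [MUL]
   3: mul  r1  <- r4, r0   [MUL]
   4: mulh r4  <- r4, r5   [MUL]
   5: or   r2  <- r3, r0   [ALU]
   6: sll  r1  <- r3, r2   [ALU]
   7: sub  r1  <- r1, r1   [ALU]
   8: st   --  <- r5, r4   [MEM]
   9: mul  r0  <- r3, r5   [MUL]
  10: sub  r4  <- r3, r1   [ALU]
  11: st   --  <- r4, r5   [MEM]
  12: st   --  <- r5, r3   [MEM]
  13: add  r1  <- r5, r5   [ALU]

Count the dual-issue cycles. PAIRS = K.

t=0 i0:and.ALU ; RAW r2
t=1 i1&i2:blt.BR+mul.MUL ; dual
t=2 i3:mul.MUL ; no-port MUL/MUL
t=3 i4&i5:mulh.MUL+or.ALU ; dual
t=4 i6:sll.ALU ; RAW+WAW r1
t=5 i7&i8:sub.ALU+st.MEM ; dual
t=6 i9&i10:mul.MUL+sub.ALU ; dual
t=7 i11:st.MEM ; no-port MEM/MEM
t=8 i12&i13:st.MEM+add.ALU ; dual

PAIRS = 5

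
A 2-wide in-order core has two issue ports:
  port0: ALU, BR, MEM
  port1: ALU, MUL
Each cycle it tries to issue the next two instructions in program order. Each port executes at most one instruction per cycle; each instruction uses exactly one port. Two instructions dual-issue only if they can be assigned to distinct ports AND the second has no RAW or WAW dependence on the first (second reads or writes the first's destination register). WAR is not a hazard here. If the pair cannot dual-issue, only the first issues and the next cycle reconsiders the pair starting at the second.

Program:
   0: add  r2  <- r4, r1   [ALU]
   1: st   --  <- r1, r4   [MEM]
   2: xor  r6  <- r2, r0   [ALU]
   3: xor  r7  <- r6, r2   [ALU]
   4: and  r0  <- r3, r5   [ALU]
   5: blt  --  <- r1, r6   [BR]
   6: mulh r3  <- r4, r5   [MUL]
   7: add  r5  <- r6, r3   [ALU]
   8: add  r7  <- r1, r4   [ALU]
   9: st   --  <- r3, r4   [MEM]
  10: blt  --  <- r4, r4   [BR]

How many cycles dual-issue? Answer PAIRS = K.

PAIRS = 4

0. add;st @i0+i1  | 2-wide
1. xor @i2  | RAW r6
2. xor;and @i3+i4  | 2-wide
3. blt;mulh @i5+i6  | 2-wide
4. add;add @i7+i8  | 2-wide
5. st @i9  | no-port MEM/BR
6. blt @i10  | tail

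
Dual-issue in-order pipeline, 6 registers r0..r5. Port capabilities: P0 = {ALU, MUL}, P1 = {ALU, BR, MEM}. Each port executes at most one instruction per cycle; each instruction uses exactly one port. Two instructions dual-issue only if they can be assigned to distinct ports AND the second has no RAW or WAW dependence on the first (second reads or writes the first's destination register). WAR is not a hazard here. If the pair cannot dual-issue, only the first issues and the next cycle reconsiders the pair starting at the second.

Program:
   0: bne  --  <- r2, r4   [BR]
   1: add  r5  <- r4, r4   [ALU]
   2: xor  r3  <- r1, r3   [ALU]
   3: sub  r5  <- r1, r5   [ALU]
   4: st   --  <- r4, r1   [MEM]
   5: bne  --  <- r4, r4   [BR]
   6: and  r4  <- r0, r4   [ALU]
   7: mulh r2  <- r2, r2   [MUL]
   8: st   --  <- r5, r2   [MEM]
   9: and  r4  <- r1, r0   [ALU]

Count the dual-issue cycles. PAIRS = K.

PAIRS = 4

0. bne.BR/add.ALU @i0+i1  | 2-wide
1. xor.ALU/sub.ALU @i2+i3  | 2-wide
2. st.MEM @i4  | no-port MEM/BR
3. bne.BR/and.ALU @i5+i6  | 2-wide
4. mulh.MUL @i7  | RAW r2
5. st.MEM/and.ALU @i8+i9  | 2-wide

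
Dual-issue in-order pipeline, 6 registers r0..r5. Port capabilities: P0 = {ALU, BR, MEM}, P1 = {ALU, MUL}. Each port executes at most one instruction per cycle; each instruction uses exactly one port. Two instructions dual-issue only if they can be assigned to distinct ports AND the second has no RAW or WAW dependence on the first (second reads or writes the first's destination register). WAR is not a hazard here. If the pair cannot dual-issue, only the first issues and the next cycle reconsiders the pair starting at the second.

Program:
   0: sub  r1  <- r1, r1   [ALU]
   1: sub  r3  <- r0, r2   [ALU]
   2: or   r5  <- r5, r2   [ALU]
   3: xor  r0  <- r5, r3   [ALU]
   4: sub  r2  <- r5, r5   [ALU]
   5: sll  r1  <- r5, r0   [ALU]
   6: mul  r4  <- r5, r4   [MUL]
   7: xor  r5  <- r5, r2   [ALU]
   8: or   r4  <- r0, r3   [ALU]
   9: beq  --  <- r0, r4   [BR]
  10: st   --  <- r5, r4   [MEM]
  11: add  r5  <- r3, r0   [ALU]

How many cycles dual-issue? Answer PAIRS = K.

PAIRS = 5

c0: i0,i1 sub.ALU;sub.ALU  dual
c1: i2 or.ALU  RAW r5
c2: i3,i4 xor.ALU;sub.ALU  dual
c3: i5,i6 sll.ALU;mul.MUL  dual
c4: i7,i8 xor.ALU;or.ALU  dual
c5: i9 beq.BR  no-port BR/MEM
c6: i10,i11 st.MEM;add.ALU  dual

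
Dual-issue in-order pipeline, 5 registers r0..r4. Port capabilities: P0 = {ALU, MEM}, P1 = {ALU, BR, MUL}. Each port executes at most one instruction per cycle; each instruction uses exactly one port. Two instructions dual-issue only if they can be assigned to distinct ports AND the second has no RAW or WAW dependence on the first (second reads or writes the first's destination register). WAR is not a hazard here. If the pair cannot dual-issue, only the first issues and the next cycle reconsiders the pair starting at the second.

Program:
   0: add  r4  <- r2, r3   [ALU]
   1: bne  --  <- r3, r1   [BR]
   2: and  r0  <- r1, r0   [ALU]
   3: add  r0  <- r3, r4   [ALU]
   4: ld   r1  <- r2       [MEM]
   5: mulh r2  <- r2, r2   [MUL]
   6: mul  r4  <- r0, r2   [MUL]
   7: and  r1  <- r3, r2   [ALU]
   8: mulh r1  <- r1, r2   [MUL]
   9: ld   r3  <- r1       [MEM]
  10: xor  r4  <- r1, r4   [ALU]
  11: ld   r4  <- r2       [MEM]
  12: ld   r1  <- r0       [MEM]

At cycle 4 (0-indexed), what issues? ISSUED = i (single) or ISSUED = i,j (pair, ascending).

ISSUED = 6,7

t=0 i0&i1:add;bne ; dual
t=1 i2:and ; WAW r0
t=2 i3&i4:add;ld ; dual
t=3 i5:mulh ; no-port MUL/MUL
t=4 i6&i7:mul;and ; dual
t=5 i8:mulh ; RAW r1
t=6 i9&i10:ld;xor ; dual
t=7 i11:ld ; no-port MEM/MEM
t=8 i12:ld ; tail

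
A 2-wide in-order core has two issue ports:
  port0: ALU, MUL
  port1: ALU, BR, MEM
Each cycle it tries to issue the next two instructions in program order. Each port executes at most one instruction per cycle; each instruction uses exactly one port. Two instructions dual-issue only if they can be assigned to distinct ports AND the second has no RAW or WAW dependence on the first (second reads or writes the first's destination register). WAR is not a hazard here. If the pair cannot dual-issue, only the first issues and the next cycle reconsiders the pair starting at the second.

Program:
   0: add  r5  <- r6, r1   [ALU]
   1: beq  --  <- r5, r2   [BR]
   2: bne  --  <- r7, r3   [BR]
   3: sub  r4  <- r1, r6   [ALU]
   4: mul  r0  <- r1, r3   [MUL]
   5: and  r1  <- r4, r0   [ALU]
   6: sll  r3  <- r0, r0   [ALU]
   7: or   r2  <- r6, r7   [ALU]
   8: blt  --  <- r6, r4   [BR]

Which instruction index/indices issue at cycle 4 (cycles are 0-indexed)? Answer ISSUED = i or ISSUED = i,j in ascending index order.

ISSUED = 5,6

t=0 i0:add.ALU ; RAW r5
t=1 i1:beq.BR ; no-port BR/BR
t=2 i2/i3:bne.BR;sub.ALU ; dual
t=3 i4:mul.MUL ; RAW r0
t=4 i5/i6:and.ALU;sll.ALU ; dual
t=5 i7/i8:or.ALU;blt.BR ; dual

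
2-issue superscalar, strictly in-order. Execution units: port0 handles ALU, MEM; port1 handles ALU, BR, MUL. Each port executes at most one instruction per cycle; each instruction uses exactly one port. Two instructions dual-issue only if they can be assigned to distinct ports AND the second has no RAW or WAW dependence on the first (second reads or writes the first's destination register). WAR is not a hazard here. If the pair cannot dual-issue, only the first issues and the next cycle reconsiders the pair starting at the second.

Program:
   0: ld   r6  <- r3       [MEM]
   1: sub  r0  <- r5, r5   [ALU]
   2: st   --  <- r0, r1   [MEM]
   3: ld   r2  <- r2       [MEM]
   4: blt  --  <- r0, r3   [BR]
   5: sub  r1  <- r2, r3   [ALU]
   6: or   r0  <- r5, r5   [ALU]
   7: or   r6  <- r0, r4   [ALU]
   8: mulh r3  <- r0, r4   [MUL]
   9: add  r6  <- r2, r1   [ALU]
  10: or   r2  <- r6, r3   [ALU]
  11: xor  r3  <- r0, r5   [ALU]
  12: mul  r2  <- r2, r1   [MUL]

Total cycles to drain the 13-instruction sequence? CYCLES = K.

c0: i0/i1 ld.MEM+sub.ALU  pair
c1: i2 st.MEM  no-port MEM/MEM
c2: i3/i4 ld.MEM+blt.BR  pair
c3: i5/i6 sub.ALU+or.ALU  pair
c4: i7/i8 or.ALU+mulh.MUL  pair
c5: i9 add.ALU  RAW r6
c6: i10/i11 or.ALU+xor.ALU  pair
c7: i12 mul.MUL  tail

CYCLES = 8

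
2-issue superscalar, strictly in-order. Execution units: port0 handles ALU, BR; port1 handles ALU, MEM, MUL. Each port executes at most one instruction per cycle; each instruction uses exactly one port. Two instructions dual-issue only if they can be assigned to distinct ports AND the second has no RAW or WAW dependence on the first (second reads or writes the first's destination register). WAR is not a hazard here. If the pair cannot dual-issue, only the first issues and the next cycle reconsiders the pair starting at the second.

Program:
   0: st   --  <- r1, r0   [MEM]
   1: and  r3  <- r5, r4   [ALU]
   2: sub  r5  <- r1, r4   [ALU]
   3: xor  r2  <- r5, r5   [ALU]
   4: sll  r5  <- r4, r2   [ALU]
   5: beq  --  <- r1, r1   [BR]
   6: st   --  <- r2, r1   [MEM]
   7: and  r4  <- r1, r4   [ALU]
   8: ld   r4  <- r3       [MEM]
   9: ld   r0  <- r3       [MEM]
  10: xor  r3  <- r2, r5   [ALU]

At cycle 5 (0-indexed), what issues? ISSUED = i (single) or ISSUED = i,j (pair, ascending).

ISSUED = 8

[0] i0+i1  st+and  -- 2-wide
[1] i2  sub  -- RAW r5
[2] i3  xor  -- RAW r2
[3] i4+i5  sll+beq  -- 2-wide
[4] i6+i7  st+and  -- 2-wide
[5] i8  ld  -- no-port MEM/MEM
[6] i9+i10  ld+xor  -- 2-wide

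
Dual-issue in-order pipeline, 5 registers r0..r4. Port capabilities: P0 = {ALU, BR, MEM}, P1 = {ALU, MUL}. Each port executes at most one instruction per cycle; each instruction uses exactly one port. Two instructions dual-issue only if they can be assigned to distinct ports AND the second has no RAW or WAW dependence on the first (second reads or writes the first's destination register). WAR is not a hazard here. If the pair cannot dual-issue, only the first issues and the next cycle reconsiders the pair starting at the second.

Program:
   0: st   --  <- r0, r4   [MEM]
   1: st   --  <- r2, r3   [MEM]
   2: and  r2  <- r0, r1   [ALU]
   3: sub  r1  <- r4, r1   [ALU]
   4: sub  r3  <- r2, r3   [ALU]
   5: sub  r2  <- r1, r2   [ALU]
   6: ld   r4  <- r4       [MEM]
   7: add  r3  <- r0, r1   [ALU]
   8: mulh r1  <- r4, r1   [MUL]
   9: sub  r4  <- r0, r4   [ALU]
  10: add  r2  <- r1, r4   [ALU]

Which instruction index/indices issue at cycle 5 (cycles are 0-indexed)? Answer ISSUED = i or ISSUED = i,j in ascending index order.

ISSUED = 9

#0 head=0: st i0 no-port MEM/MEM
#1 head=1: st+and i1&i2 2-wide
#2 head=3: sub+sub i3&i4 2-wide
#3 head=5: sub+ld i5&i6 2-wide
#4 head=7: add+mulh i7&i8 2-wide
#5 head=9: sub i9 RAW r4
#6 head=10: add i10 tail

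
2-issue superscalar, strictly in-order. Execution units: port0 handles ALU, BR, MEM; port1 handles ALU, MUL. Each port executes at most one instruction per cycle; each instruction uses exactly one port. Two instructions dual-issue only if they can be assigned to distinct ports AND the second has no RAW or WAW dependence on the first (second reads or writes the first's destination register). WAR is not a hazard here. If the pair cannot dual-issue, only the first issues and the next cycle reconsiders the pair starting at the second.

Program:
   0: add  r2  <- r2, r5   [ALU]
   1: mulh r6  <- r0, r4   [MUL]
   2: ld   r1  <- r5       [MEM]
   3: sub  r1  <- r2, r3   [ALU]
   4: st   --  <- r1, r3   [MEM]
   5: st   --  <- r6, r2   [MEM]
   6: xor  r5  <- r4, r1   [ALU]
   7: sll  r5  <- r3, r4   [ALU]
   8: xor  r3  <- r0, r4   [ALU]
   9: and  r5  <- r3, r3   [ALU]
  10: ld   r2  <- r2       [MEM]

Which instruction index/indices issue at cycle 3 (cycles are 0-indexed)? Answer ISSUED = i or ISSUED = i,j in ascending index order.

t=0 i0,i1:add+mulh ; dual
t=1 i2:ld ; WAW r1
t=2 i3:sub ; RAW r1
t=3 i4:st ; no-port MEM/MEM
t=4 i5,i6:st+xor ; dual
t=5 i7,i8:sll+xor ; dual
t=6 i9,i10:and+ld ; dual

ISSUED = 4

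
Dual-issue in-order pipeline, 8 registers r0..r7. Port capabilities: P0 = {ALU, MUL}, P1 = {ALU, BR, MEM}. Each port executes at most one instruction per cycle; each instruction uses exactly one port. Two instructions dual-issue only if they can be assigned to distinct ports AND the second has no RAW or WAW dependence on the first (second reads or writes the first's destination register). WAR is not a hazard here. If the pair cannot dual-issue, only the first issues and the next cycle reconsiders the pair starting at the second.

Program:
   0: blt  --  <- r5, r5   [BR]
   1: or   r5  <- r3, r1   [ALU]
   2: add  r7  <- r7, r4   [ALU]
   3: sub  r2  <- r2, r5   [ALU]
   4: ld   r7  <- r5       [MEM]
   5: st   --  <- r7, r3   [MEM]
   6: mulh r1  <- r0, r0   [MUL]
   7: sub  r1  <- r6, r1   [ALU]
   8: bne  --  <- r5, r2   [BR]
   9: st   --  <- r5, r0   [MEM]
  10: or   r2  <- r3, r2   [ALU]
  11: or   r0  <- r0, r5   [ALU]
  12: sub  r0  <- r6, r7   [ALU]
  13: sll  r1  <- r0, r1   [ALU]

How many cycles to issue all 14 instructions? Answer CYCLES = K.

t=0 i0/i1:blt or ; dual
t=1 i2/i3:add sub ; dual
t=2 i4:ld ; no-port MEM/MEM
t=3 i5/i6:st mulh ; dual
t=4 i7/i8:sub bne ; dual
t=5 i9/i10:st or ; dual
t=6 i11:or ; WAW r0
t=7 i12:sub ; RAW r0
t=8 i13:sll ; tail

CYCLES = 9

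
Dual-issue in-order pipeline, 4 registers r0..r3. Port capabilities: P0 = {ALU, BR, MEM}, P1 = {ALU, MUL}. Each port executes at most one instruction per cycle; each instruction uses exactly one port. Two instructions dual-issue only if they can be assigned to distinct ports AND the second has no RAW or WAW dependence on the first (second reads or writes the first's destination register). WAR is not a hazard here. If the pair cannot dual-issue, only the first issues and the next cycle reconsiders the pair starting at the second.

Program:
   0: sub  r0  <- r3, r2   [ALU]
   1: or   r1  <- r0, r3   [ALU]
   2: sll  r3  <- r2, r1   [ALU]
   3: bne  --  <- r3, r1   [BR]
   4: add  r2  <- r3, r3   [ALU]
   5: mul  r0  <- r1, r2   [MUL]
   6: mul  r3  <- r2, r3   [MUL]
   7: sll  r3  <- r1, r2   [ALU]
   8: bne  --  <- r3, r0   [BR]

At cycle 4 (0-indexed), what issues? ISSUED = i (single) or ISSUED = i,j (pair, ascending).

ISSUED = 5

c0: i0 sub  RAW r0
c1: i1 or  RAW r1
c2: i2 sll  RAW r3
c3: i3,i4 bne add  2-wide
c4: i5 mul  no-port MUL/MUL
c5: i6 mul  WAW r3
c6: i7 sll  RAW r3
c7: i8 bne  tail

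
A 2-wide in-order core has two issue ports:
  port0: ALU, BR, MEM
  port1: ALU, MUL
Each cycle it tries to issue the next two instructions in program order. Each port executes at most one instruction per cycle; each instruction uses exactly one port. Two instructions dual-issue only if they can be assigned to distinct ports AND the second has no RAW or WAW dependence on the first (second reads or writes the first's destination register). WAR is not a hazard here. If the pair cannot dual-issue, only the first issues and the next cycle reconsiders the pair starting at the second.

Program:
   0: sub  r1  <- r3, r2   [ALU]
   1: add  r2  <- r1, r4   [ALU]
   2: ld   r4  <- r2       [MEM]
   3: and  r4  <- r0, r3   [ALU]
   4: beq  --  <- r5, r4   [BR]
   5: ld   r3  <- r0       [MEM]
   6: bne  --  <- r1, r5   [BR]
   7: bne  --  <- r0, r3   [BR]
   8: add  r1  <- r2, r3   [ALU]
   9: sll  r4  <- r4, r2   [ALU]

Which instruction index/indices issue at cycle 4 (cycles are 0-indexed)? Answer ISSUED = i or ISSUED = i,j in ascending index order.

t=0 i0:sub.ALU ; RAW r1
t=1 i1:add.ALU ; RAW r2
t=2 i2:ld.MEM ; WAW r4
t=3 i3:and.ALU ; RAW r4
t=4 i4:beq.BR ; no-port BR/MEM
t=5 i5:ld.MEM ; no-port MEM/BR
t=6 i6:bne.BR ; no-port BR/BR
t=7 i7,i8:bne.BR add.ALU ; 2-wide
t=8 i9:sll.ALU ; tail

ISSUED = 4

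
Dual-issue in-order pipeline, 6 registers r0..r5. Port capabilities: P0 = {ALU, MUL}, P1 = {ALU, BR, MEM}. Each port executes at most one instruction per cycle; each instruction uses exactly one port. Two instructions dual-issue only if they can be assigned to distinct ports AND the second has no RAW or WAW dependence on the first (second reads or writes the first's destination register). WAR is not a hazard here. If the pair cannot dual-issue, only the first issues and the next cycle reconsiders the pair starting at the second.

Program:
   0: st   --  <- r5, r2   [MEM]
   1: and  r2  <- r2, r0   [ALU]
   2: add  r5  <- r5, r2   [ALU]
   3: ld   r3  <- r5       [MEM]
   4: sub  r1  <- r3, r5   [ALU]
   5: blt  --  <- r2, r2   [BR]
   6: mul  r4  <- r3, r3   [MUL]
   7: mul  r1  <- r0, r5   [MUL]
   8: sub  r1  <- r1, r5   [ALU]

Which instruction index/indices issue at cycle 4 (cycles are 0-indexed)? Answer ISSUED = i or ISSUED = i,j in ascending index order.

ISSUED = 6

t=0 i0,i1:st.MEM+and.ALU ; pair
t=1 i2:add.ALU ; RAW r5
t=2 i3:ld.MEM ; RAW r3
t=3 i4,i5:sub.ALU+blt.BR ; pair
t=4 i6:mul.MUL ; no-port MUL/MUL
t=5 i7:mul.MUL ; RAW+WAW r1
t=6 i8:sub.ALU ; tail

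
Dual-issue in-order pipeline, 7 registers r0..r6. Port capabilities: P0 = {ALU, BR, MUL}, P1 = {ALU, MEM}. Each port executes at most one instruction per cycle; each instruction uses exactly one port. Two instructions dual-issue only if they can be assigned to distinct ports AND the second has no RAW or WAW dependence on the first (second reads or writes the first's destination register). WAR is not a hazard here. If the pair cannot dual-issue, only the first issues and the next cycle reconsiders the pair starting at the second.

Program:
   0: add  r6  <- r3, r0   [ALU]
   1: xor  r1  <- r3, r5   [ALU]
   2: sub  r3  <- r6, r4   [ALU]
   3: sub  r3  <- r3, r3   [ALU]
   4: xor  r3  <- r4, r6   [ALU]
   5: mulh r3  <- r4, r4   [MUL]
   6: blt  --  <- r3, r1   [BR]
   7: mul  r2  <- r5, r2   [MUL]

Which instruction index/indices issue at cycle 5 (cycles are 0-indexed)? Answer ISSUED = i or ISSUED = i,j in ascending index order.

c0: i0/i1 add xor  pair
c1: i2 sub  RAW+WAW r3
c2: i3 sub  WAW r3
c3: i4 xor  WAW r3
c4: i5 mulh  no-port MUL/BR
c5: i6 blt  no-port BR/MUL
c6: i7 mul  tail

ISSUED = 6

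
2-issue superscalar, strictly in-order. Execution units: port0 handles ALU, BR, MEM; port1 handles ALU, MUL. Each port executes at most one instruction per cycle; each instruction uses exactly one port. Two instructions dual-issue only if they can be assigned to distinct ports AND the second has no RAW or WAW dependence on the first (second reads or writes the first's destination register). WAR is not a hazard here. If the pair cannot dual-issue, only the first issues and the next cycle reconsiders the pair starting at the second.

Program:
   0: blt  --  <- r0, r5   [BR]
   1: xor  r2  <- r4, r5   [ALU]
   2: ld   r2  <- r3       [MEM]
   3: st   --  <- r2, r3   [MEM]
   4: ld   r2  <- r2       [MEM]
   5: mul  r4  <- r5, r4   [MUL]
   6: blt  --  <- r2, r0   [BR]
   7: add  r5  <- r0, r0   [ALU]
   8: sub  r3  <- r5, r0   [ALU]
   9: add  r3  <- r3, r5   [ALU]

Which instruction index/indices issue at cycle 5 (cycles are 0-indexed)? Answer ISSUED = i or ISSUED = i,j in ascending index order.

ISSUED = 8

0. blt.BR xor.ALU @i0,i1  | dual
1. ld.MEM @i2  | no-port MEM/MEM
2. st.MEM @i3  | no-port MEM/MEM
3. ld.MEM mul.MUL @i4,i5  | dual
4. blt.BR add.ALU @i6,i7  | dual
5. sub.ALU @i8  | RAW+WAW r3
6. add.ALU @i9  | tail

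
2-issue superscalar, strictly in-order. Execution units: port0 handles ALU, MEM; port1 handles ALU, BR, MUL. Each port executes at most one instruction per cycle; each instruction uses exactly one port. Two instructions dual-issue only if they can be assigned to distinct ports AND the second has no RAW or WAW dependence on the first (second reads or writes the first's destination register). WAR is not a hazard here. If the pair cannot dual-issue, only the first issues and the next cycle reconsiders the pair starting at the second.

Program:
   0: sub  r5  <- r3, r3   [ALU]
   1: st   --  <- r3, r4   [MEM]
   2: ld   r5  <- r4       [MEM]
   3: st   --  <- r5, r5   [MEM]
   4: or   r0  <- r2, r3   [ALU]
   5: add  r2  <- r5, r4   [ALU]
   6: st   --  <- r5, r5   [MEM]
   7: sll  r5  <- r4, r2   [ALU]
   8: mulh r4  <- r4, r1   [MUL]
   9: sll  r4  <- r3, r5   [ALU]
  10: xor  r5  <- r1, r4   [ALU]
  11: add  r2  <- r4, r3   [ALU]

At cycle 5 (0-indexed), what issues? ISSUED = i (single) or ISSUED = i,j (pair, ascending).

ISSUED = 9

#0 head=0: sub.ALU st.MEM i0/i1 dual
#1 head=2: ld.MEM i2 no-port MEM/MEM
#2 head=3: st.MEM or.ALU i3/i4 dual
#3 head=5: add.ALU st.MEM i5/i6 dual
#4 head=7: sll.ALU mulh.MUL i7/i8 dual
#5 head=9: sll.ALU i9 RAW r4
#6 head=10: xor.ALU add.ALU i10/i11 dual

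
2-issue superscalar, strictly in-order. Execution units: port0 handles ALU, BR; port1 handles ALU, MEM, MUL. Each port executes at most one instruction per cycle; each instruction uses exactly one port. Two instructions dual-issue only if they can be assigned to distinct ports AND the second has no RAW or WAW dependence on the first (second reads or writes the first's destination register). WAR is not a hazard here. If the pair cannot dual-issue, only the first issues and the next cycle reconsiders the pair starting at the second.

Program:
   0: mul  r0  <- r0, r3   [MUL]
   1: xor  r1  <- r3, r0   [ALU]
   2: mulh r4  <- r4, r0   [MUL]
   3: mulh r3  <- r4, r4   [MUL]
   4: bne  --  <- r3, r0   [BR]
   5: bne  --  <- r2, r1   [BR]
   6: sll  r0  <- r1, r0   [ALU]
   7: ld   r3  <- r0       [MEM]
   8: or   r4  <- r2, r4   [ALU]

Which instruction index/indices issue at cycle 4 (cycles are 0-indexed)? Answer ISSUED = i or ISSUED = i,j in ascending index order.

t=0 i0:mul ; RAW r0
t=1 i1+i2:xor/mulh ; pair
t=2 i3:mulh ; RAW r3
t=3 i4:bne ; no-port BR/BR
t=4 i5+i6:bne/sll ; pair
t=5 i7+i8:ld/or ; pair

ISSUED = 5,6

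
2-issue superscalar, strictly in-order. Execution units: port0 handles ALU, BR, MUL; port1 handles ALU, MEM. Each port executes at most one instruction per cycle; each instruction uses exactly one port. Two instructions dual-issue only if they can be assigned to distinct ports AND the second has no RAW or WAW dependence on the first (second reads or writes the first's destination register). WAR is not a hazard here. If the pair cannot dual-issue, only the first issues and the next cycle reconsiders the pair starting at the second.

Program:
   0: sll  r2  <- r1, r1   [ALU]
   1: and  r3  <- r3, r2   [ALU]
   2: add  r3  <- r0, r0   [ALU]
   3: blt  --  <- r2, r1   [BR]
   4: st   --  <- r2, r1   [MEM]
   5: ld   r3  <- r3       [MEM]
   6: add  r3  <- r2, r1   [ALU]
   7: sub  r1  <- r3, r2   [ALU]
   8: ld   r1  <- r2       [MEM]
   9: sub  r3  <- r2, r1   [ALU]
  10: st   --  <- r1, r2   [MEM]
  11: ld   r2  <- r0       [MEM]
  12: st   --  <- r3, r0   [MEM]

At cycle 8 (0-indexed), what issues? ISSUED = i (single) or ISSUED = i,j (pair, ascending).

  cy0 -> i0 (sll.ALU) RAW r2
  cy1 -> i1 (and.ALU) WAW r3
  cy2 -> i2&i3 (add.ALU;blt.BR) 2-wide
  cy3 -> i4 (st.MEM) no-port MEM/MEM
  cy4 -> i5 (ld.MEM) WAW r3
  cy5 -> i6 (add.ALU) RAW r3
  cy6 -> i7 (sub.ALU) WAW r1
  cy7 -> i8 (ld.MEM) RAW r1
  cy8 -> i9&i10 (sub.ALU;st.MEM) 2-wide
  cy9 -> i11 (ld.MEM) no-port MEM/MEM
  cy10 -> i12 (st.MEM) tail

ISSUED = 9,10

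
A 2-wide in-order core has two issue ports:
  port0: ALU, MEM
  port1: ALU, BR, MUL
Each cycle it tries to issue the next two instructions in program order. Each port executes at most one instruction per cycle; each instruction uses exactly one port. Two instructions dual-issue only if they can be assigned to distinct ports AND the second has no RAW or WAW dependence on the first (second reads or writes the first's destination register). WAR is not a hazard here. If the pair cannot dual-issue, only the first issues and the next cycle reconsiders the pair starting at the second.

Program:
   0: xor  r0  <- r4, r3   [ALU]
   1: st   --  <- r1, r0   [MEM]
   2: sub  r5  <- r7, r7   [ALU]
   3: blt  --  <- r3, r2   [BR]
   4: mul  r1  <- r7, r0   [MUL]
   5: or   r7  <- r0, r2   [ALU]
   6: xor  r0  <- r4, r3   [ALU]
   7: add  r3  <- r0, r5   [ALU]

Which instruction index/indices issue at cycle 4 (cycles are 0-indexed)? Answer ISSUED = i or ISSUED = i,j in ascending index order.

t=0 i0:xor ; RAW r0
t=1 i1/i2:st sub ; 2-wide
t=2 i3:blt ; no-port BR/MUL
t=3 i4/i5:mul or ; 2-wide
t=4 i6:xor ; RAW r0
t=5 i7:add ; tail

ISSUED = 6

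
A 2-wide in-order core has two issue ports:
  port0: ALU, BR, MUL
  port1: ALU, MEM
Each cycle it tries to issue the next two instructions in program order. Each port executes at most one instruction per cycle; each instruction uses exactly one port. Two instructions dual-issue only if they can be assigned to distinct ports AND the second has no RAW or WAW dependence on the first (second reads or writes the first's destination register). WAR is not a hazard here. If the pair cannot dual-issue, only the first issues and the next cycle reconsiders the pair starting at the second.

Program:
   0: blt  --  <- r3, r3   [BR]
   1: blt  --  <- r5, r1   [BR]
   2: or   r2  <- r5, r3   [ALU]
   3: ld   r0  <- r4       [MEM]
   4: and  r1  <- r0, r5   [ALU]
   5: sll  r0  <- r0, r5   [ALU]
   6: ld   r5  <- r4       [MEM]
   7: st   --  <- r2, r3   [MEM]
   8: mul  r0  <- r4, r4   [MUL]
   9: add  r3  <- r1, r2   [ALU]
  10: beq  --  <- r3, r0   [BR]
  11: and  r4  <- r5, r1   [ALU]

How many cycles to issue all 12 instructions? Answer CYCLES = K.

[0] i0  blt  -- no-port BR/BR
[1] i1,i2  blt;or  -- dual
[2] i3  ld  -- RAW r0
[3] i4,i5  and;sll  -- dual
[4] i6  ld  -- no-port MEM/MEM
[5] i7,i8  st;mul  -- dual
[6] i9  add  -- RAW r3
[7] i10,i11  beq;and  -- dual

CYCLES = 8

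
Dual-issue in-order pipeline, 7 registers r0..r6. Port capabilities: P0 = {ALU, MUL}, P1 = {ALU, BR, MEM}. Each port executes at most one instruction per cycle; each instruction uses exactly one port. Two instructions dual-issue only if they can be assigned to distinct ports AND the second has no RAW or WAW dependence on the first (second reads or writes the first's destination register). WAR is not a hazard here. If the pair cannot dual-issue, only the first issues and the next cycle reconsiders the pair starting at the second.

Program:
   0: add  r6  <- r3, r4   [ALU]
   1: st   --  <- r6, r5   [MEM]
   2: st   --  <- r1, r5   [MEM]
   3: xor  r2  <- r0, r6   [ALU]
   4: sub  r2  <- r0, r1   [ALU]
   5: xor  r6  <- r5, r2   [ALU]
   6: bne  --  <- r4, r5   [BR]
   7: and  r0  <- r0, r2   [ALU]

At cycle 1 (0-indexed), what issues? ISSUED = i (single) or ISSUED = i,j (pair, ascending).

0. add.ALU @i0  | RAW r6
1. st.MEM @i1  | no-port MEM/MEM
2. st.MEM;xor.ALU @i2+i3  | 2-wide
3. sub.ALU @i4  | RAW r2
4. xor.ALU;bne.BR @i5+i6  | 2-wide
5. and.ALU @i7  | tail

ISSUED = 1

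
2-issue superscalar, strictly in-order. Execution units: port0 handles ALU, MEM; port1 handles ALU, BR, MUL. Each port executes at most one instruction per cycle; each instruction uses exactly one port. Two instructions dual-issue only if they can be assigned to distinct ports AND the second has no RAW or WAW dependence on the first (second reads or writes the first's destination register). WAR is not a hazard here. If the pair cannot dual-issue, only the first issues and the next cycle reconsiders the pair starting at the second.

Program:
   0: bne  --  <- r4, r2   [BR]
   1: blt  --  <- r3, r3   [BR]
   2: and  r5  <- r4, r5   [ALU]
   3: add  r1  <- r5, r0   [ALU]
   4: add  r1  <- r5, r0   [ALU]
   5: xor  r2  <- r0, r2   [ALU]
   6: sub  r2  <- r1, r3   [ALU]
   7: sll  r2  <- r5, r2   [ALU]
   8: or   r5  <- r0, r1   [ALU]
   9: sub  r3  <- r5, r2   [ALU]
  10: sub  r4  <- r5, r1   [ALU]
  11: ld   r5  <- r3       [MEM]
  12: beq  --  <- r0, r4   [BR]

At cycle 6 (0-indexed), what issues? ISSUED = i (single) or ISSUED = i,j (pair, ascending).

ISSUED = 9,10

#0 head=0: bne.BR i0 no-port BR/BR
#1 head=1: blt.BR and.ALU i1,i2 pair
#2 head=3: add.ALU i3 WAW r1
#3 head=4: add.ALU xor.ALU i4,i5 pair
#4 head=6: sub.ALU i6 RAW+WAW r2
#5 head=7: sll.ALU or.ALU i7,i8 pair
#6 head=9: sub.ALU sub.ALU i9,i10 pair
#7 head=11: ld.MEM beq.BR i11,i12 pair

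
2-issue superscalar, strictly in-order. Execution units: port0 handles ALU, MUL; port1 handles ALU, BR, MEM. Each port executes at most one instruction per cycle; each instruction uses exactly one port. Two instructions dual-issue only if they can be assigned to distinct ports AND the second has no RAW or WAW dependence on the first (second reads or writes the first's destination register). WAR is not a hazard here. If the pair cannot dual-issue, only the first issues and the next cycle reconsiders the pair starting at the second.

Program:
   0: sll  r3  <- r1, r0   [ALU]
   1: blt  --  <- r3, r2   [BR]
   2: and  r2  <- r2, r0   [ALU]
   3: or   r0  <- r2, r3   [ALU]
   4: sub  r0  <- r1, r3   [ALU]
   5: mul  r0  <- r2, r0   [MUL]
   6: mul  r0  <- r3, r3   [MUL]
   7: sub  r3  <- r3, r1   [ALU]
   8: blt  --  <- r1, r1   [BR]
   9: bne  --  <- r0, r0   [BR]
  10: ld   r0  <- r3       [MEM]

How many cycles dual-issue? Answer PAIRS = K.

PAIRS = 2

[0] i0  sll.ALU  -- RAW r3
[1] i1+i2  blt.BR and.ALU  -- pair
[2] i3  or.ALU  -- WAW r0
[3] i4  sub.ALU  -- RAW+WAW r0
[4] i5  mul.MUL  -- no-port MUL/MUL
[5] i6+i7  mul.MUL sub.ALU  -- pair
[6] i8  blt.BR  -- no-port BR/BR
[7] i9  bne.BR  -- no-port BR/MEM
[8] i10  ld.MEM  -- tail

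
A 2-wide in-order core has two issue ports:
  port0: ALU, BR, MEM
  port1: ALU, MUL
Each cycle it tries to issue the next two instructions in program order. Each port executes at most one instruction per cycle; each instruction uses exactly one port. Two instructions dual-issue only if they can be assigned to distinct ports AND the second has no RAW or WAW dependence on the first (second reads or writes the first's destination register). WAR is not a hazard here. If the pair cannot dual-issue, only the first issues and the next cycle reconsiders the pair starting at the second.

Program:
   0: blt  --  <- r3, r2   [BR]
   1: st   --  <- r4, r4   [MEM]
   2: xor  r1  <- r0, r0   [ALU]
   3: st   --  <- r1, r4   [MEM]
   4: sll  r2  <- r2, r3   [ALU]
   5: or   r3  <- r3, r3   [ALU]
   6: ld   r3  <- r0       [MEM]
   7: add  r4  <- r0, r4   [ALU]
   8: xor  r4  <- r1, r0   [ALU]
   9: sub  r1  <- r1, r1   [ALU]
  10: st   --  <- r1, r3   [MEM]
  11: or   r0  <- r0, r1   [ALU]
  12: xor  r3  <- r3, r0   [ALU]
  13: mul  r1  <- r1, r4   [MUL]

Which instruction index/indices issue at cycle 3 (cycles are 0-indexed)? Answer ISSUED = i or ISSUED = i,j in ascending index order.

  cy0 -> i0 (blt.BR) no-port BR/MEM
  cy1 -> i1+i2 (st.MEM+xor.ALU) pair
  cy2 -> i3+i4 (st.MEM+sll.ALU) pair
  cy3 -> i5 (or.ALU) WAW r3
  cy4 -> i6+i7 (ld.MEM+add.ALU) pair
  cy5 -> i8+i9 (xor.ALU+sub.ALU) pair
  cy6 -> i10+i11 (st.MEM+or.ALU) pair
  cy7 -> i12+i13 (xor.ALU+mul.MUL) pair

ISSUED = 5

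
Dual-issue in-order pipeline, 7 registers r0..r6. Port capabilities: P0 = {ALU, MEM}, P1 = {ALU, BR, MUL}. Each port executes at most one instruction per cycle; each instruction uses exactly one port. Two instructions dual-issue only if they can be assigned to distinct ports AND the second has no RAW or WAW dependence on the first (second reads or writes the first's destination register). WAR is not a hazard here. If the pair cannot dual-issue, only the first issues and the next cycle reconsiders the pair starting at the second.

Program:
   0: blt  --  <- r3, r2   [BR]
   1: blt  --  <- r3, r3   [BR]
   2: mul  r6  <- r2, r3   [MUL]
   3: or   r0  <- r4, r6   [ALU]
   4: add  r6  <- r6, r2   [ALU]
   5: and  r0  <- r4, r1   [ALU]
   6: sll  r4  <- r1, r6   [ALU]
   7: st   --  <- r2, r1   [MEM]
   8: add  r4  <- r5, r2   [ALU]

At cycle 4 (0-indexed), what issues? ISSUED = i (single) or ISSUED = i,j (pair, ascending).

ISSUED = 5,6

0. blt @i0  | no-port BR/BR
1. blt @i1  | no-port BR/MUL
2. mul @i2  | RAW r6
3. or;add @i3/i4  | dual
4. and;sll @i5/i6  | dual
5. st;add @i7/i8  | dual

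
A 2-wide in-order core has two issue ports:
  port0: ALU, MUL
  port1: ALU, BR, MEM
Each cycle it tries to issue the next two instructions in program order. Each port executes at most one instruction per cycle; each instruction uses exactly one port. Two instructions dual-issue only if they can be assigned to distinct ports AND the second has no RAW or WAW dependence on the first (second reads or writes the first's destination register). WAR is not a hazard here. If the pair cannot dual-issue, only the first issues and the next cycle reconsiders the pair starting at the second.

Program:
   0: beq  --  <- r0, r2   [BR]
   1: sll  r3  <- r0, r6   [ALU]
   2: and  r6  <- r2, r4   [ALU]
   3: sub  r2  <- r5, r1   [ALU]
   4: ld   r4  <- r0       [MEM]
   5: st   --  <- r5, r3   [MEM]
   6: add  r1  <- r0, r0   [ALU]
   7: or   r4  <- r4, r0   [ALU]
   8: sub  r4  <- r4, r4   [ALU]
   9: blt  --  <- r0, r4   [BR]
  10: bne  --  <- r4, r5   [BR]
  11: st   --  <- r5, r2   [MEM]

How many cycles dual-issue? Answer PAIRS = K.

0. beq.BR/sll.ALU @i0,i1  | pair
1. and.ALU/sub.ALU @i2,i3  | pair
2. ld.MEM @i4  | no-port MEM/MEM
3. st.MEM/add.ALU @i5,i6  | pair
4. or.ALU @i7  | RAW+WAW r4
5. sub.ALU @i8  | RAW r4
6. blt.BR @i9  | no-port BR/BR
7. bne.BR @i10  | no-port BR/MEM
8. st.MEM @i11  | tail

PAIRS = 3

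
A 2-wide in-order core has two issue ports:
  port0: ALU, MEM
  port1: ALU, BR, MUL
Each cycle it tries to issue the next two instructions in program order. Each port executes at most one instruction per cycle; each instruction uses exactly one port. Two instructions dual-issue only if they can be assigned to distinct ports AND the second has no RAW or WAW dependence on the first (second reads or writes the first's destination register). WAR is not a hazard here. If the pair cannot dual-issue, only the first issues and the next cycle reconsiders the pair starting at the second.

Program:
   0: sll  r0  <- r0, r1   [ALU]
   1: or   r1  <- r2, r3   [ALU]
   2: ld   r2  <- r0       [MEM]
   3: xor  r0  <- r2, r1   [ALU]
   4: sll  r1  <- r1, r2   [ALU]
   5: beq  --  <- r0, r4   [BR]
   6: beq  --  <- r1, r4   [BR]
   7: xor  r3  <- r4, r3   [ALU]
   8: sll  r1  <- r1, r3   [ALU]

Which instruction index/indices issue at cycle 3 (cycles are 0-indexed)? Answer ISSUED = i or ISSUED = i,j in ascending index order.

ISSUED = 5

t=0 i0/i1:sll+or ; pair
t=1 i2:ld ; RAW r2
t=2 i3/i4:xor+sll ; pair
t=3 i5:beq ; no-port BR/BR
t=4 i6/i7:beq+xor ; pair
t=5 i8:sll ; tail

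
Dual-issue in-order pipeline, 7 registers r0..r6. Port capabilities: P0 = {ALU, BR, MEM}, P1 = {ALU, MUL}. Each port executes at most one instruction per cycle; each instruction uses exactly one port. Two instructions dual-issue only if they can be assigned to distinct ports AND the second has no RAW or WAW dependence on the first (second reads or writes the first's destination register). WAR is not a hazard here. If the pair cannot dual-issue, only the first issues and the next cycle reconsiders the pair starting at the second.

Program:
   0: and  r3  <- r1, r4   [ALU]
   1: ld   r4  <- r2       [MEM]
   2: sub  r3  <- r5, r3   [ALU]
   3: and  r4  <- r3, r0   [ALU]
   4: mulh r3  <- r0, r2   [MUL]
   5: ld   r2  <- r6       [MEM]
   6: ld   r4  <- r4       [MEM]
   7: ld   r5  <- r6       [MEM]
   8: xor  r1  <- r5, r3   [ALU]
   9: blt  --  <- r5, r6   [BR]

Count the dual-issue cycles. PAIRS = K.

t=0 i0&i1:and ld ; pair
t=1 i2:sub ; RAW r3
t=2 i3&i4:and mulh ; pair
t=3 i5:ld ; no-port MEM/MEM
t=4 i6:ld ; no-port MEM/MEM
t=5 i7:ld ; RAW r5
t=6 i8&i9:xor blt ; pair

PAIRS = 3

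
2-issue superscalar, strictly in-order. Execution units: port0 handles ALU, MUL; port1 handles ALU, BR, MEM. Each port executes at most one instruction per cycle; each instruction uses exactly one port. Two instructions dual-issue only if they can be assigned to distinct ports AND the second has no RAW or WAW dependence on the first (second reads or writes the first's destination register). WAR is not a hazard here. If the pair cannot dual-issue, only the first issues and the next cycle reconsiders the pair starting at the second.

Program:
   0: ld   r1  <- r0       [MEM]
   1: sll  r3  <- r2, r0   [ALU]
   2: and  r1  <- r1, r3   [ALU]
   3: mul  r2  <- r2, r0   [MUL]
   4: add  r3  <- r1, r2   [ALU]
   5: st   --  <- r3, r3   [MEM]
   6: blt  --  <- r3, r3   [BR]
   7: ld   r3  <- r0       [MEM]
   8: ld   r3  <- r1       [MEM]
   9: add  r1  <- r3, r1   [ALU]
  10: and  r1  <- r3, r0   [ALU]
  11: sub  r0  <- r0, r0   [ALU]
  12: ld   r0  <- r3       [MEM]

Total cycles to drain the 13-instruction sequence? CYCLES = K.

[0] i0&i1  ld;sll  -- 2-wide
[1] i2&i3  and;mul  -- 2-wide
[2] i4  add  -- RAW r3
[3] i5  st  -- no-port MEM/BR
[4] i6  blt  -- no-port BR/MEM
[5] i7  ld  -- no-port MEM/MEM
[6] i8  ld  -- RAW r3
[7] i9  add  -- WAW r1
[8] i10&i11  and;sub  -- 2-wide
[9] i12  ld  -- tail

CYCLES = 10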